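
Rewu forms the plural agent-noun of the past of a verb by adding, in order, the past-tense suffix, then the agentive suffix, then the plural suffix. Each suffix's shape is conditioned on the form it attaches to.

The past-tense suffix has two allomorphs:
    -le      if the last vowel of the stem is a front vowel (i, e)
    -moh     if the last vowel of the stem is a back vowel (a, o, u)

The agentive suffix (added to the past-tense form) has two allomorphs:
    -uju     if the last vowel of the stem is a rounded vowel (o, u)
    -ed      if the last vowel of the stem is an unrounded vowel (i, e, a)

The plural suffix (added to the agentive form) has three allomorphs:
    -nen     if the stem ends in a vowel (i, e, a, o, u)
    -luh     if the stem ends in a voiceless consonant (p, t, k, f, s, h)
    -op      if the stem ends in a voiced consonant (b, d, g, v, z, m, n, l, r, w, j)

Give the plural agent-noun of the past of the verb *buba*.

*buba*: last vowel = /a/, a back vowel → -moh → *bubamoh*.
The past-tense form *bubamoh*: last vowel = /o/, a rounded vowel → -uju → *bubamohuju*.
The final sound of the agentive form *bubamohuju* is /u/, which is a vowel, so the plural suffix is -nen, giving *bubamohujunen*.

bubamohujunen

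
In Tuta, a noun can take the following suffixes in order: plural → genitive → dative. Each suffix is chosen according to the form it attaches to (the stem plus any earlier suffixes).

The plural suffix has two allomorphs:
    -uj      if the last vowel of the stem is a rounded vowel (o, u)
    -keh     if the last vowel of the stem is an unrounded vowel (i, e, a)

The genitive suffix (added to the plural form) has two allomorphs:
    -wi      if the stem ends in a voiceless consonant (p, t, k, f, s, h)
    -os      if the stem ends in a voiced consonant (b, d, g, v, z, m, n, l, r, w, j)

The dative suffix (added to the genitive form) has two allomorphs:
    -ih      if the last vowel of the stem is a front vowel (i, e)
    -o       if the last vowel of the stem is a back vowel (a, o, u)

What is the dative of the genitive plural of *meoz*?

*meoz* — last vowel /o/ (a rounded vowel) → -uj → *meozuj*.
Since the final consonant of the plural form *meozuj* is /j/ (voiced), it takes -os, giving *meozujos*.
The last vowel of the genitive form *meozujos* is /o/, which is a back vowel, so the dative suffix is -o, giving *meozujoso*.

meozujoso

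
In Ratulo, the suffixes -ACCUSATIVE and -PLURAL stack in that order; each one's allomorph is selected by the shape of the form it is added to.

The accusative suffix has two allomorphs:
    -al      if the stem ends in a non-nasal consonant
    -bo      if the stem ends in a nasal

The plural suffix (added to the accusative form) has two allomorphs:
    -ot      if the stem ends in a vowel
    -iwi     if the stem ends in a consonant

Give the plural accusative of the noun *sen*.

senboot

Since the final consonant of *sen* is /n/ (a nasal), it takes -bo, giving *senbo*.
The accusative form *senbo* — final sound /o/ (a vowel) → -ot → *senboot*.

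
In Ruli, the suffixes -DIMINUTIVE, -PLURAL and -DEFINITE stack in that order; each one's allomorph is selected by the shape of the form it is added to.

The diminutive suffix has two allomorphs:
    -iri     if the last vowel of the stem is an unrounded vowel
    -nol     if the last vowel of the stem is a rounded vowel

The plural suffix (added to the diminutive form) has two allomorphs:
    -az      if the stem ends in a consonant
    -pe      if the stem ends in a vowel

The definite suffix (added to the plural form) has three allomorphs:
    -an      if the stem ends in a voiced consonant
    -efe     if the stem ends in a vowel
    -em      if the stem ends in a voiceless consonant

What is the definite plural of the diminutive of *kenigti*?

The last vowel of *kenigti* is /i/, which is an unrounded vowel, so the diminutive suffix is -iri, giving *kenigtiiri*.
The diminutive form *kenigtiiri*: final sound = /i/, a vowel → -pe → *kenigtiiripe*.
The final sound of the plural form *kenigtiiripe* is /e/, which is a vowel, so the definite suffix is -efe, giving *kenigtiiripeefe*.

kenigtiiripeefe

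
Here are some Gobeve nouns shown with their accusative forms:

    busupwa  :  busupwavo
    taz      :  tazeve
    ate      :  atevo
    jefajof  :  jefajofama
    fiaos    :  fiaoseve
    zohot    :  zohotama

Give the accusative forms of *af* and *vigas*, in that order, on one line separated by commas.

The pattern is sibilance of the final sound: -eve when the stem ends in a sibilant (*taz*, *fiaos*); -ama when the stem ends in a non-sibilant consonant (*jefajof*, *zohot*); -vo when the stem ends in a vowel (*busupwa*, *ate*).
Since the final sound of *af* is /f/ (a non-sibilant consonant), it takes -ama, giving *afama*.
The final sound of *vigas* is /s/, which is a sibilant, so the suffix is -eve, giving *vigaseve*.

afama, vigaseve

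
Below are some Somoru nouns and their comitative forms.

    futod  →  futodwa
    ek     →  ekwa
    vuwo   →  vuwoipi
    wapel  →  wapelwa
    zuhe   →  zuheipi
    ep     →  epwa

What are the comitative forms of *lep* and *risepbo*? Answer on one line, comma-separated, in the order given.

lepwa, risepboipi

Looking at the final sound of each stem: -wa when the stem ends in a consonant (*futod*, *ek*, *wapel*, *ep*); -ipi when the stem ends in a vowel (*vuwo*, *zuhe*).
*lep*: final sound = /p/, a consonant → -wa → *lepwa*.
The final sound of *risepbo* is /o/, which is a vowel, so the suffix is -ipi, giving *risepboipi*.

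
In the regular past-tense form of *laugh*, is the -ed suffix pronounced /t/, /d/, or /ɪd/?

/t/

The stem *laugh* ends in a voiceless consonant other than /t/.
The -ed suffix is realized as /ɪd/ after /t, d/; as /t/ after other voiceless consonants; and as /d/ after other voiced sounds.
So -ed on *laugh* is pronounced /t/.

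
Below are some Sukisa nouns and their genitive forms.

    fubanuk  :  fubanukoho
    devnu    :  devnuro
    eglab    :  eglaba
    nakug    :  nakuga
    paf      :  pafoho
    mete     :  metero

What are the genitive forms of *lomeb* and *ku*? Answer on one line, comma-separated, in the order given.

The suffix is conditioned by the final sound: -oho when the stem ends in a voiceless consonant (*fubanuk*, *paf*); -a when the stem ends in a voiced consonant (*eglab*, *nakug*); -ro when the stem ends in a vowel (*devnu*, *mete*).
Since the final sound of *lomeb* is /b/ (a voiced consonant), it takes -a, giving *lomeba*.
The final sound of *ku* is /u/, which is a vowel, so the suffix is -ro, giving *kuro*.

lomeba, kuro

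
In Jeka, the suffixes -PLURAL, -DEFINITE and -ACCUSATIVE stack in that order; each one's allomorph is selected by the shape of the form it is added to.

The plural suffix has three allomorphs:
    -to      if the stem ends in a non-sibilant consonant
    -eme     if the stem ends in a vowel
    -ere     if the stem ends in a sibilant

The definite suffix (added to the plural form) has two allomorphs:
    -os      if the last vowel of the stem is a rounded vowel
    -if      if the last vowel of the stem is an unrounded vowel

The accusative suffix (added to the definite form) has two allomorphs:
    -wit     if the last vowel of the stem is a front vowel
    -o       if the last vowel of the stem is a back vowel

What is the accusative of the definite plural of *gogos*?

gogosereifwit

Since the final sound of *gogos* is /s/ (a sibilant), it takes -ere, giving *gogosere*.
The plural form *gogosere* — last vowel /e/ (an unrounded vowel) → -if → *gogosereif*.
The last vowel of the definite form *gogosereif* is /i/, which is a front vowel, so the accusative suffix is -wit, giving *gogosereifwit*.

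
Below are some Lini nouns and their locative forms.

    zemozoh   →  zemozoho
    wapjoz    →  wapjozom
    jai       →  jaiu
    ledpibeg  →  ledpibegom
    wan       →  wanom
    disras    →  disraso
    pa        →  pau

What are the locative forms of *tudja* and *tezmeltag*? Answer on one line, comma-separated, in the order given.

tudjau, tezmeltagom

Looking at the final sound of each stem: -o when the stem ends in a voiceless consonant (*zemozoh*, *disras*); -om when the stem ends in a voiced consonant (*wapjoz*, *ledpibeg*, *wan*); -u when the stem ends in a vowel (*jai*, *pa*).
The final sound of *tudja* is /a/, which is a vowel, so the suffix is -u, giving *tudjau*.
The final sound of *tezmeltag* is /g/, which is a voiced consonant, so the suffix is -om, giving *tezmeltagom*.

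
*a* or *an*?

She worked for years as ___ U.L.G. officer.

a

The indefinite article is chosen by the initial *sound* of the following word, not its spelling.
The initialism *U.L.G.* is read letter by letter; the first letter, U, is pronounced /juː/, which begins with a consonant sound.
So the article is *a*: She worked for years as a U.L.G. officer.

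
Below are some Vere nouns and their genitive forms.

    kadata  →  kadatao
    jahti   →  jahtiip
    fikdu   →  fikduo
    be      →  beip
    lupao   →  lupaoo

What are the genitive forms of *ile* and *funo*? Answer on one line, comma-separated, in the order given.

ileip, funoo

The pattern is front/back vowel harmony: -ip when the last vowel of the stem is a front vowel (*jahti*, *be*); -o when the last vowel of the stem is a back vowel (*kadata*, *fikdu*, *lupao*).
*ile*: last vowel = /e/, a front vowel → -ip → *ileip*.
*funo*: last vowel = /o/, a back vowel → -o → *funoo*.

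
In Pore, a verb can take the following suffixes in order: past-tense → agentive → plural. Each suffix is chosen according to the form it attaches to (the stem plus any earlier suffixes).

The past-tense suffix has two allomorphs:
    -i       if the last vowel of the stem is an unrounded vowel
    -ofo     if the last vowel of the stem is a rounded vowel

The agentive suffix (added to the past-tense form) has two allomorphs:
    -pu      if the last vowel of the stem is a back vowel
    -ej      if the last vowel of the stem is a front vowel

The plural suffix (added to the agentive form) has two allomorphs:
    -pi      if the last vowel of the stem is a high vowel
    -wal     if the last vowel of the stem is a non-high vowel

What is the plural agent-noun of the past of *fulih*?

*fulih* — last vowel /i/ (an unrounded vowel) → -i → *fulihi*.
The last vowel of the past-tense form *fulihi* is /i/, which is a front vowel, so the agentive suffix is -ej, giving *fulihiej*.
Since the last vowel of the agentive form *fulihiej* is /e/ (a non-high vowel), it takes -wal, giving *fulihiejwal*.

fulihiejwal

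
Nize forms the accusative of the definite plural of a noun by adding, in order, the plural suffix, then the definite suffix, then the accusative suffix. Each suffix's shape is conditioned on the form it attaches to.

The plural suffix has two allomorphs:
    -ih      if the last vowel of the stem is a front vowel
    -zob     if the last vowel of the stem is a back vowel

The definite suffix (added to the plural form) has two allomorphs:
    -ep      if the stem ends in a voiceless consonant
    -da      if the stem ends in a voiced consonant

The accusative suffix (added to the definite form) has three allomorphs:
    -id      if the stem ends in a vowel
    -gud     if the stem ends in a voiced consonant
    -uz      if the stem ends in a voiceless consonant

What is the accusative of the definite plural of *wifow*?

*wifow*: last vowel = /o/, a back vowel → -zob → *wifowzob*.
The plural form *wifowzob*: final consonant = /b/, voiced → -da → *wifowzobda*.
The definite form *wifowzobda*: final sound = /a/, a vowel → -id → *wifowzobdaid*.

wifowzobdaid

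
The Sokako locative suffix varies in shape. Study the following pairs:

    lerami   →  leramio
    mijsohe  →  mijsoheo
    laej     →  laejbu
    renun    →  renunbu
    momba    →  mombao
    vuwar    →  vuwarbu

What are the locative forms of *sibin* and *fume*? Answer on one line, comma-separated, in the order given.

Looking at the final sound of each stem: -bu when the stem ends in a consonant (*laej*, *renun*, *vuwar*); -o when the stem ends in a vowel (*lerami*, *mijsohe*, *momba*).
*sibin*: final sound = /n/, a consonant → -bu → *sibinbu*.
*fume* — final sound /e/ (a vowel) → -o → *fumeo*.

sibinbu, fumeo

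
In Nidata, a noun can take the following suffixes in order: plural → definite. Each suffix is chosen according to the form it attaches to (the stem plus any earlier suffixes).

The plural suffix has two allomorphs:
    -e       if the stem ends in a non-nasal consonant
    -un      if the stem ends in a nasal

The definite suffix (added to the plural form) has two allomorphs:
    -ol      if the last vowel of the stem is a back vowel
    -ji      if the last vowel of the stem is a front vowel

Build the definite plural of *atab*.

atabeji

Since the final consonant of *atab* is /b/ (non-nasal), it takes -e, giving *atabe*.
The last vowel of the plural form *atabe* is /e/, which is a front vowel, so the definite suffix is -ji, giving *atabeji*.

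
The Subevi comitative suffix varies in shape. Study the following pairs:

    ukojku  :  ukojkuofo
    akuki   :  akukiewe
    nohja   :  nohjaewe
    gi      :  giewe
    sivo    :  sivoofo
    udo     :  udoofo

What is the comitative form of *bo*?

The suffix is conditioned by the last vowel: -ofo when the last vowel of the stem is a rounded vowel (*ukojku*, *sivo*, *udo*); -ewe when the last vowel of the stem is an unrounded vowel (*akuki*, *nohja*, *gi*).
The last vowel of *bo* is /o/, which is a rounded vowel, so the suffix is -ofo, giving *boofo*.

boofo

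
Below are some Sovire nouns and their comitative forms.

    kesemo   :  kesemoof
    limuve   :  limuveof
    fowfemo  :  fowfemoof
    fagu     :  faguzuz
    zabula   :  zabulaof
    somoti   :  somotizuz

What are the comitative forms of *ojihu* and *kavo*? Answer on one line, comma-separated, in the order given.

The alternation tracks the last vowel of the stem — -zuz when the last vowel of the stem is a high vowel (*fagu*, *somoti*); -of when the last vowel of the stem is a non-high vowel (*kesemo*, *limuve*, *fowfemo*, *zabula*).
The last vowel of *ojihu* is /u/, which is a high vowel, so the suffix is -zuz, giving *ojihuzuz*.
*kavo*: last vowel = /o/, a non-high vowel → -of → *kavoof*.

ojihuzuz, kavoof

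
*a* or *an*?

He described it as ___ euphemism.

a

The indefinite article is chosen by the initial *sound* of the following word, not its spelling.
*euphemism* begins with the sound /juː/ (eu pronounced /juː/) — a consonant sound.
So the article is *a*: He described it as a euphemism.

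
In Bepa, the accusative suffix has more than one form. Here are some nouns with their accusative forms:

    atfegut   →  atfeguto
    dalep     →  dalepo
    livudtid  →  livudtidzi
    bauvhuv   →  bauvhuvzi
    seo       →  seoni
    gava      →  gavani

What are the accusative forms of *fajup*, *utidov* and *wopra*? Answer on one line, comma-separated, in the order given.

Looking at the final sound of each stem: -o when the stem ends in a voiceless consonant (*atfegut*, *dalep*); -zi when the stem ends in a voiced consonant (*livudtid*, *bauvhuv*); -ni when the stem ends in a vowel (*seo*, *gava*).
*fajup* — final sound /p/ (a voiceless consonant) → -o → *fajupo*.
The final sound of *utidov* is /v/, which is a voiced consonant, so the suffix is -zi, giving *utidovzi*.
Since the final sound of *wopra* is /a/ (a vowel), it takes -ni, giving *woprani*.

fajupo, utidovzi, woprani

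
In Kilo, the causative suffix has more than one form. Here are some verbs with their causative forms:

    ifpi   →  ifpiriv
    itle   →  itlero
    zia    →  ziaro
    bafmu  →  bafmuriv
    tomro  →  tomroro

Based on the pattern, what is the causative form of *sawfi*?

Looking at the last vowel of each stem: -riv when the last vowel of the stem is a high vowel (*ifpi*, *bafmu*); -ro when the last vowel of the stem is a non-high vowel (*itle*, *zia*, *tomro*).
Since the last vowel of *sawfi* is /i/ (a high vowel), it takes -riv, giving *sawfiriv*.

sawfiriv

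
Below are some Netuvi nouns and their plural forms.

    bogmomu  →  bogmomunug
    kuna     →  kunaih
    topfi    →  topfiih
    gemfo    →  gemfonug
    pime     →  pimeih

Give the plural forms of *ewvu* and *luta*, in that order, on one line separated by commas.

The suffix is conditioned by the last vowel: -nug when the last vowel of the stem is a rounded vowel (*bogmomu*, *gemfo*); -ih when the last vowel of the stem is an unrounded vowel (*kuna*, *topfi*, *pime*).
Since the last vowel of *ewvu* is /u/ (a rounded vowel), it takes -nug, giving *ewvunug*.
The last vowel of *luta* is /a/, which is an unrounded vowel, so the suffix is -ih, giving *lutaih*.

ewvunug, lutaih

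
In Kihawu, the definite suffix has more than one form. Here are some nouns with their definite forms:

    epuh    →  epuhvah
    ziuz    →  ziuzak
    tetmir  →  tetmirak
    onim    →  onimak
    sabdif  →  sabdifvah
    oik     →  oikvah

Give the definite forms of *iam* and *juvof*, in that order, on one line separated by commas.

iamak, juvofvah

Looking at the final consonant of each stem: -vah when the stem ends in a voiceless consonant (*epuh*, *sabdif*, *oik*); -ak when the stem ends in a voiced consonant (*ziuz*, *tetmir*, *onim*).
Since the final consonant of *iam* is /m/ (voiced), it takes -ak, giving *iamak*.
*juvof* — final consonant /f/ (voiceless) → -vah → *juvofvah*.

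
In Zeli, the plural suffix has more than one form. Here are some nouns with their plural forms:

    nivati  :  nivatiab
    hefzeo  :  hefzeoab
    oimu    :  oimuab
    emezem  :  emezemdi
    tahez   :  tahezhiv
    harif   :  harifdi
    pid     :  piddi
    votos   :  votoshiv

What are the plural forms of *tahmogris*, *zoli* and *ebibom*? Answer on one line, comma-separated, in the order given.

The suffix is conditioned by the final sound: -hiv when the stem ends in a sibilant (*tahez*, *votos*); -di when the stem ends in a non-sibilant consonant (*emezem*, *harif*, *pid*); -ab when the stem ends in a vowel (*nivati*, *hefzeo*, *oimu*).
*tahmogris* — final sound /s/ (a sibilant) → -hiv → *tahmogrishiv*.
Since the final sound of *zoli* is /i/ (a vowel), it takes -ab, giving *zoliab*.
The final sound of *ebibom* is /m/, which is a non-sibilant consonant, so the suffix is -di, giving *ebibomdi*.

tahmogrishiv, zoliab, ebibomdi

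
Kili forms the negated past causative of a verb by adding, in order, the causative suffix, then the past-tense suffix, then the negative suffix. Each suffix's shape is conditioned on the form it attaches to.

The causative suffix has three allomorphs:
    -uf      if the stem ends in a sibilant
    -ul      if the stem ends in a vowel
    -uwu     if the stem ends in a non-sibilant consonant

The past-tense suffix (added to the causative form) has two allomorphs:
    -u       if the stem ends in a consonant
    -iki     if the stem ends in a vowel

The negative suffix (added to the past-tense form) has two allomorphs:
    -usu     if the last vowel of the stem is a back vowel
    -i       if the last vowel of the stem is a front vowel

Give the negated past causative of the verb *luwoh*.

luwohuwuikii

*luwoh* — final sound /h/ (a non-sibilant consonant) → -uwu → *luwohuwu*.
The causative form *luwohuwu*: final sound = /u/, a vowel → -iki → *luwohuwuiki*.
The past-tense form *luwohuwuiki*: last vowel = /i/, a front vowel → -i → *luwohuwuikii*.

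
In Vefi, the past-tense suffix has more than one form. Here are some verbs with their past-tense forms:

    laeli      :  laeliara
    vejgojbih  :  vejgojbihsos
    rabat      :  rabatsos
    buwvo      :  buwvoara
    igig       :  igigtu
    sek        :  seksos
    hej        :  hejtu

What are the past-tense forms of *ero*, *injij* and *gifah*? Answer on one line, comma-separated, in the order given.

eroara, injijtu, gifahsos

The alternation tracks the final sound of the stem — -sos when the stem ends in a voiceless consonant (*vejgojbih*, *rabat*, *sek*); -tu when the stem ends in a voiced consonant (*igig*, *hej*); -ara when the stem ends in a vowel (*laeli*, *buwvo*).
Since the final sound of *ero* is /o/ (a vowel), it takes -ara, giving *eroara*.
*injij* — final sound /j/ (a voiced consonant) → -tu → *injijtu*.
The final sound of *gifah* is /h/, which is a voiceless consonant, so the suffix is -sos, giving *gifahsos*.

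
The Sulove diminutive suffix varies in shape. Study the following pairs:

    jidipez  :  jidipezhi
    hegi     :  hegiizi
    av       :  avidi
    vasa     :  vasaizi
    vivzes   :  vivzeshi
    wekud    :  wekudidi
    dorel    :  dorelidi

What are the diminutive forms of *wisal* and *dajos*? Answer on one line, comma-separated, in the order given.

The alternation tracks the final sound of the stem — -hi when the stem ends in a sibilant (*jidipez*, *vivzes*); -idi when the stem ends in a non-sibilant consonant (*av*, *wekud*, *dorel*); -izi when the stem ends in a vowel (*hegi*, *vasa*).
The final sound of *wisal* is /l/, which is a non-sibilant consonant, so the suffix is -idi, giving *wisalidi*.
Since the final sound of *dajos* is /s/ (a sibilant), it takes -hi, giving *dajoshi*.

wisalidi, dajoshi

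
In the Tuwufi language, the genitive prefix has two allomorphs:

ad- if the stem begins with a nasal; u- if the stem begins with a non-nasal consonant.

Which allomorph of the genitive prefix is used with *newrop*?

*newrop* — first consonant /n/ (a nasal) → ad-.

ad-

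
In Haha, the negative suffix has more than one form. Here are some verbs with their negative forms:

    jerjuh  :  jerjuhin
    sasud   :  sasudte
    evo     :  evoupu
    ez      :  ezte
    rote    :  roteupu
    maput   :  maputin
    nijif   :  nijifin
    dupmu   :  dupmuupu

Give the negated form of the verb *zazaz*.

The suffix is conditioned by the final sound: -in when the stem ends in a voiceless consonant (*jerjuh*, *maput*, *nijif*); -te when the stem ends in a voiced consonant (*sasud*, *ez*); -upu when the stem ends in a vowel (*evo*, *rote*, *dupmu*).
The final sound of *zazaz* is /z/, which is a voiced consonant, so the suffix is -te, giving *zazazte*.

zazazte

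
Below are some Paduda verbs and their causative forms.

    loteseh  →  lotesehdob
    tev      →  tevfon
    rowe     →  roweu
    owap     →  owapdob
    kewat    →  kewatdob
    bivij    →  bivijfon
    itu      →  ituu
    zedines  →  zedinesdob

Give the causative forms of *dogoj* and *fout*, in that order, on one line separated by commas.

dogojfon, foutdob

Looking at the final sound of each stem: -dob when the stem ends in a voiceless consonant (*loteseh*, *owap*, *kewat*, *zedines*); -fon when the stem ends in a voiced consonant (*tev*, *bivij*); -u when the stem ends in a vowel (*rowe*, *itu*).
*dogoj* — final sound /j/ (a voiced consonant) → -fon → *dogojfon*.
The final sound of *fout* is /t/, which is a voiceless consonant, so the suffix is -dob, giving *foutdob*.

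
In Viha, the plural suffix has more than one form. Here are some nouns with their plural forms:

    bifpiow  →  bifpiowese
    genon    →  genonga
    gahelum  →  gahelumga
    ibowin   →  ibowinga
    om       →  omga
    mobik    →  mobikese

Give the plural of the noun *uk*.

The alternation tracks the final consonant of the stem — -ga when the stem ends in a nasal (*genon*, *gahelum*, *ibowin*, *om*); -ese when the stem ends in a non-nasal consonant (*bifpiow*, *mobik*).
*uk*: final consonant = /k/, non-nasal → -ese → *ukese*.

ukese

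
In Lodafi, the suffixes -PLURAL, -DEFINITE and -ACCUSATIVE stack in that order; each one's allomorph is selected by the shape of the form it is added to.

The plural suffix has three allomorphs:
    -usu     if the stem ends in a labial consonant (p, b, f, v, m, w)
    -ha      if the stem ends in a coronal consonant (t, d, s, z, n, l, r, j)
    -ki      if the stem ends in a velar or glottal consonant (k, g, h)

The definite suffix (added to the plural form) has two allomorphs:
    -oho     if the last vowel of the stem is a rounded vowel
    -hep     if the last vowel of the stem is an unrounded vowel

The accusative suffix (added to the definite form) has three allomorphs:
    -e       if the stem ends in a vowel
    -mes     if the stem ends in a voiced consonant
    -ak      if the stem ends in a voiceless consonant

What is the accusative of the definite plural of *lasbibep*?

lasbibepusuohoe

*lasbibep*: final consonant = /p/, labial → -usu → *lasbibepusu*.
The last vowel of the plural form *lasbibepusu* is /u/, which is a rounded vowel, so the definite suffix is -oho, giving *lasbibepusuoho*.
The final sound of the definite form *lasbibepusuoho* is /o/, which is a vowel, so the accusative suffix is -e, giving *lasbibepusuohoe*.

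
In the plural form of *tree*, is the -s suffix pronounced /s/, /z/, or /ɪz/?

The stem *tree* ends in a voiced non-sibilant sound.
The plural suffix surfaces as /ɪz/ after sibilants, /s/ after other voiceless consonants, and /z/ after other voiced sounds.
So the plural -s on *tree* is pronounced /z/.

/z/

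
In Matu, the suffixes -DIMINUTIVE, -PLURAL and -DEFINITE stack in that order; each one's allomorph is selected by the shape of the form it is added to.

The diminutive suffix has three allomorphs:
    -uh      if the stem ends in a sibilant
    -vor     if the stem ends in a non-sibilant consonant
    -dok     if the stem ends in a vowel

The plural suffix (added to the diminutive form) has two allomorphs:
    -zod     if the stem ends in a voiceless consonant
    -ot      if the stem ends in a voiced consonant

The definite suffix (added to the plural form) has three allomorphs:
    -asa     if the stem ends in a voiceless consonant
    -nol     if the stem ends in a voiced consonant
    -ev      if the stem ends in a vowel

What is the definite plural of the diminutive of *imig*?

*imig* — final sound /g/ (a non-sibilant consonant) → -vor → *imigvor*.
The final consonant of the diminutive form *imigvor* is /r/, which is voiced, so the plural suffix is -ot, giving *imigvorot*.
The final sound of the plural form *imigvorot* is /t/, which is a voiceless consonant, so the definite suffix is -asa, giving *imigvorotasa*.

imigvorotasa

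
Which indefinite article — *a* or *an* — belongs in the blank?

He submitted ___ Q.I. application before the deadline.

a

The indefinite article is chosen by the initial *sound* of the following word, not its spelling.
The initialism *Q.I.* is read letter by letter; the first letter, Q, is pronounced /kjuː/, which begins with a consonant sound.
So the article is *a*: He submitted a Q.I. application before the deadline.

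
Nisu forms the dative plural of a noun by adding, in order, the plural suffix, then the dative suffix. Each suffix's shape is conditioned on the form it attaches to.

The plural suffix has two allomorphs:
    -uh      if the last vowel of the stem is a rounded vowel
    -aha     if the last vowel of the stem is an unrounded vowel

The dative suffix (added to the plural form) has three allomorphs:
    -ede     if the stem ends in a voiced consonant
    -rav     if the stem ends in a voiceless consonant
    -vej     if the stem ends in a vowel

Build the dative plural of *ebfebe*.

*ebfebe* — last vowel /e/ (an unrounded vowel) → -aha → *ebfebeaha*.
Since the final sound of the plural form *ebfebeaha* is /a/ (a vowel), it takes -vej, giving *ebfebeahavej*.

ebfebeahavej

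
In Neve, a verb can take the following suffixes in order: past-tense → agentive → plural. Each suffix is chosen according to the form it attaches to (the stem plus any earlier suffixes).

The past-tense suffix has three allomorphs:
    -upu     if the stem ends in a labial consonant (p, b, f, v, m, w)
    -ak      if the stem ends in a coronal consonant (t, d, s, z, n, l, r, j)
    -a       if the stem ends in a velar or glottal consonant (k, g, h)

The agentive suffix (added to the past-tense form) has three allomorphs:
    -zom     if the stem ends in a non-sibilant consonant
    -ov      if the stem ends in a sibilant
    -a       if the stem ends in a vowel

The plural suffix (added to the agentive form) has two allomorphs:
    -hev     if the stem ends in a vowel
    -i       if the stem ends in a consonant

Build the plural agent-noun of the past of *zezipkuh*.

*zezipkuh*: final consonant = /h/, velar/glottal → -a → *zezipkuha*.
The final sound of the past-tense form *zezipkuha* is /a/, which is a vowel, so the agentive suffix is -a, giving *zezipkuhaa*.
The agentive form *zezipkuhaa*: final sound = /a/, a vowel → -hev → *zezipkuhaahev*.

zezipkuhaahev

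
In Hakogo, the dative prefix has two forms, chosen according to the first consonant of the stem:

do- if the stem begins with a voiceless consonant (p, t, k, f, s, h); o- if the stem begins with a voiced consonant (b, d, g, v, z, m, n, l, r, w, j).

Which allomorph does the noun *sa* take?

do-

*sa* — first consonant /s/ (voiceless) → do-.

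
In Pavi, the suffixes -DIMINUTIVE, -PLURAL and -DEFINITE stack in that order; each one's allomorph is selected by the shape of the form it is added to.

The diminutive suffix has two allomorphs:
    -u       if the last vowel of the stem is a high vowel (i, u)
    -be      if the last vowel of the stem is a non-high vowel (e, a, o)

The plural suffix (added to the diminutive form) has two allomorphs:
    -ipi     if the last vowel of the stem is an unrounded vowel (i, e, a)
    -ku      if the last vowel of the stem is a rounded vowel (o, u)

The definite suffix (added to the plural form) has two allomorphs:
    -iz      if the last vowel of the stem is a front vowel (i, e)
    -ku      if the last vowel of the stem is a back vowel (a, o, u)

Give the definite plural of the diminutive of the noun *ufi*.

ufiukuku

Since the last vowel of *ufi* is /i/ (a high vowel), it takes -u, giving *ufiu*.
Since the last vowel of the diminutive form *ufiu* is /u/ (a rounded vowel), it takes -ku, giving *ufiuku*.
Since the last vowel of the plural form *ufiuku* is /u/ (a back vowel), it takes -ku, giving *ufiukuku*.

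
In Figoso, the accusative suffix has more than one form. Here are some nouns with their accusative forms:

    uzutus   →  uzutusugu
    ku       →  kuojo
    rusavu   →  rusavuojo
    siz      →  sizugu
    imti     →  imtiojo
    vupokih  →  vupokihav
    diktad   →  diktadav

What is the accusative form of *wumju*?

The pattern is sibilance of the final sound: -ugu when the stem ends in a sibilant (*uzutus*, *siz*); -av when the stem ends in a non-sibilant consonant (*vupokih*, *diktad*); -ojo when the stem ends in a vowel (*ku*, *rusavu*, *imti*).
The final sound of *wumju* is /u/, which is a vowel, so the suffix is -ojo, giving *wumjuojo*.

wumjuojo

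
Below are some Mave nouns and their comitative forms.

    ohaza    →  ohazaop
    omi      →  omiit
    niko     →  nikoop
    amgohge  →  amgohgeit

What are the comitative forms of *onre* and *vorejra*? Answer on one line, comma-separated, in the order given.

onreit, vorejraop

The pattern is front/back vowel harmony: -it when the last vowel of the stem is a front vowel (*omi*, *amgohge*); -op when the last vowel of the stem is a back vowel (*ohaza*, *niko*).
*onre*: last vowel = /e/, a front vowel → -it → *onreit*.
*vorejra*: last vowel = /a/, a back vowel → -op → *vorejraop*.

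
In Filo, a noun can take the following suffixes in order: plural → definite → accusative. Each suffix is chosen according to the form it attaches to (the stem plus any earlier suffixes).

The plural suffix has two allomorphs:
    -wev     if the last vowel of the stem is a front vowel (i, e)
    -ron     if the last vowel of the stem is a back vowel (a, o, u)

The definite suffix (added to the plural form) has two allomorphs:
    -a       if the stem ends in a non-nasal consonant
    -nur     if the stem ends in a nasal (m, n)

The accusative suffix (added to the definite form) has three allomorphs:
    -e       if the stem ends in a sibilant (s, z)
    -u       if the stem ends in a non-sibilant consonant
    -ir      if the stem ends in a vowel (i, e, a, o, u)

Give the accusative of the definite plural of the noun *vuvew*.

*vuvew* — last vowel /e/ (a front vowel) → -wev → *vuvewwev*.
The plural form *vuvewwev*: final consonant = /v/, non-nasal → -a → *vuvewweva*.
Since the final sound of the definite form *vuvewweva* is /a/ (a vowel), it takes -ir, giving *vuvewwevair*.

vuvewwevair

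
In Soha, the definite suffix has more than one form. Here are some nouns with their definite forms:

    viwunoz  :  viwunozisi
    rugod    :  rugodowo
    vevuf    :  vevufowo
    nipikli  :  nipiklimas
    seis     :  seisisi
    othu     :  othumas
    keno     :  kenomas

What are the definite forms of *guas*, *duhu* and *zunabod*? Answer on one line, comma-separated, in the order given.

The alternation tracks the final sound of the stem — -isi when the stem ends in a sibilant (*viwunoz*, *seis*); -owo when the stem ends in a non-sibilant consonant (*rugod*, *vevuf*); -mas when the stem ends in a vowel (*nipikli*, *othu*, *keno*).
Since the final sound of *guas* is /s/ (a sibilant), it takes -isi, giving *guasisi*.
The final sound of *duhu* is /u/, which is a vowel, so the suffix is -mas, giving *duhumas*.
The final sound of *zunabod* is /d/, which is a non-sibilant consonant, so the suffix is -owo, giving *zunabodowo*.

guasisi, duhumas, zunabodowo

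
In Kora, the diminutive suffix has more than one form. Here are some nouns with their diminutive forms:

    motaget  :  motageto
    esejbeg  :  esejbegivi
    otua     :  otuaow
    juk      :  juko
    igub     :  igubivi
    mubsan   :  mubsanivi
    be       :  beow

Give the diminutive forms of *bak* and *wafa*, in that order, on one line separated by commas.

bako, wafaow

The alternation tracks the final sound of the stem — -o when the stem ends in a voiceless consonant (*motaget*, *juk*); -ivi when the stem ends in a voiced consonant (*esejbeg*, *igub*, *mubsan*); -ow when the stem ends in a vowel (*otua*, *be*).
*bak*: final sound = /k/, a voiceless consonant → -o → *bako*.
*wafa* — final sound /a/ (a vowel) → -ow → *wafaow*.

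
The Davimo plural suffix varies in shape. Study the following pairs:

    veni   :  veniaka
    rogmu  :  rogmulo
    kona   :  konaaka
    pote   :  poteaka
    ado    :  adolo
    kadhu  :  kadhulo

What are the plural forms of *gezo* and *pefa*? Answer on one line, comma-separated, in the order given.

gezolo, pefaaka

The suffix is conditioned by the last vowel: -lo when the last vowel of the stem is a rounded vowel (*rogmu*, *ado*, *kadhu*); -aka when the last vowel of the stem is an unrounded vowel (*veni*, *kona*, *pote*).
*gezo* — last vowel /o/ (a rounded vowel) → -lo → *gezolo*.
*pefa*: last vowel = /a/, an unrounded vowel → -aka → *pefaaka*.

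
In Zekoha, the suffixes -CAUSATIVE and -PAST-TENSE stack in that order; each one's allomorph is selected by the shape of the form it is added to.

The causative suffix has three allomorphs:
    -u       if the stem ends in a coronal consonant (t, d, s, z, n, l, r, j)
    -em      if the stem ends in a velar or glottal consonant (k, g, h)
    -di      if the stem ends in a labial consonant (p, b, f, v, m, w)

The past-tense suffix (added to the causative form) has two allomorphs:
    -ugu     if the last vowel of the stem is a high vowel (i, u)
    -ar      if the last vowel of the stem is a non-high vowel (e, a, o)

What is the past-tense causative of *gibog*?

*gibog*: final consonant = /g/, velar/glottal → -em → *gibogem*.
The causative form *gibogem*: last vowel = /e/, a non-high vowel → -ar → *gibogemar*.

gibogemar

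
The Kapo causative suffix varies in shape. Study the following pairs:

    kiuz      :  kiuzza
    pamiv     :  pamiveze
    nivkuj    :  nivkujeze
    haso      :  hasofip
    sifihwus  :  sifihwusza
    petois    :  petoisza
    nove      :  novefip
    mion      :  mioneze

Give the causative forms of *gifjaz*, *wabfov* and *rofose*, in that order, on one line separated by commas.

gifjazza, wabfoveze, rofosefip

Looking at the final sound of each stem: -za when the stem ends in a sibilant (*kiuz*, *sifihwus*, *petois*); -eze when the stem ends in a non-sibilant consonant (*pamiv*, *nivkuj*, *mion*); -fip when the stem ends in a vowel (*haso*, *nove*).
*gifjaz*: final sound = /z/, a sibilant → -za → *gifjazza*.
*wabfov*: final sound = /v/, a non-sibilant consonant → -eze → *wabfoveze*.
The final sound of *rofose* is /e/, which is a vowel, so the suffix is -fip, giving *rofosefip*.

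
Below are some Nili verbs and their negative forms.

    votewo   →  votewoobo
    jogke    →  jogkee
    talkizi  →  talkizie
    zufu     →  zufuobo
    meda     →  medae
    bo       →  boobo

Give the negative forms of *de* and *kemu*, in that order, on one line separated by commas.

The suffix is conditioned by the last vowel: -obo when the last vowel of the stem is a rounded vowel (*votewo*, *zufu*, *bo*); -e when the last vowel of the stem is an unrounded vowel (*jogke*, *talkizi*, *meda*).
*de*: last vowel = /e/, an unrounded vowel → -e → *dee*.
*kemu* — last vowel /u/ (a rounded vowel) → -obo → *kemuobo*.

dee, kemuobo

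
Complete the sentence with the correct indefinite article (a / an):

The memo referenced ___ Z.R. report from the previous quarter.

a

The indefinite article is chosen by the initial *sound* of the following word, not its spelling.
The initialism *Z.R.* is read letter by letter; the first letter, Z, is pronounced /ziː/, which begins with a consonant sound.
So the article is *a*: The memo referenced a Z.R. report from the previous quarter.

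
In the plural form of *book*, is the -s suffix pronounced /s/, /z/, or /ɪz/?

The stem *book* ends in a voiceless non-sibilant consonant.
The plural suffix surfaces as /ɪz/ after sibilants, /s/ after other voiceless consonants, and /z/ after other voiced sounds.
So the plural -s on *book* is pronounced /s/.

/s/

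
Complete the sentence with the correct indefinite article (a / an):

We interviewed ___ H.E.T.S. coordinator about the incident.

The indefinite article is chosen by the initial *sound* of the following word, not its spelling.
The initialism *H.E.T.S.* is read letter by letter; the first letter, H, is pronounced /eɪtʃ/, which begins with a vowel sound.
So the article is *an*: We interviewed an H.E.T.S. coordinator about the incident.

an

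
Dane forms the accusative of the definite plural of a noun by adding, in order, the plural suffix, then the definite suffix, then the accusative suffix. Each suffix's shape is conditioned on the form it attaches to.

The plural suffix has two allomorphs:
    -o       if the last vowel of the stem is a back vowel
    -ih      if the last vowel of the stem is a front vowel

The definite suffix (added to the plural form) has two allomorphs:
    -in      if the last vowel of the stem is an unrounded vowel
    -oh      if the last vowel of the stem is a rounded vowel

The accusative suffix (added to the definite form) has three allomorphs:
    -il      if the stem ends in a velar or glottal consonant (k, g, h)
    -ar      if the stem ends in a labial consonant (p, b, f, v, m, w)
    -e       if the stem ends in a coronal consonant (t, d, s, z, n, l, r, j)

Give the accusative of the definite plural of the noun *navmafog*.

*navmafog*: last vowel = /o/, a back vowel → -o → *navmafogo*.
Since the last vowel of the plural form *navmafogo* is /o/ (a rounded vowel), it takes -oh, giving *navmafogooh*.
The definite form *navmafogooh*: final consonant = /h/, velar/glottal → -il → *navmafogoohil*.

navmafogoohil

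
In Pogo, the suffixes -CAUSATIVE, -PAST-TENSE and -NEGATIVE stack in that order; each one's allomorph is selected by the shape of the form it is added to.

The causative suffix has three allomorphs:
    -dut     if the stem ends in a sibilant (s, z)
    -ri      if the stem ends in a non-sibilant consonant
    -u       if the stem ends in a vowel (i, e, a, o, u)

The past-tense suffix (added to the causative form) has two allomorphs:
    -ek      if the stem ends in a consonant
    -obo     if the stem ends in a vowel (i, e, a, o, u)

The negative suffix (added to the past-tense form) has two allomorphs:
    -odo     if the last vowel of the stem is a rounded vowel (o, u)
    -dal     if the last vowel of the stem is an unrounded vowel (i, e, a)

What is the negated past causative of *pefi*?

pefiuoboodo

The final sound of *pefi* is /i/, which is a vowel, so the causative suffix is -u, giving *pefiu*.
Since the final sound of the causative form *pefiu* is /u/ (a vowel), it takes -obo, giving *pefiuobo*.
The past-tense form *pefiuobo*: last vowel = /o/, a rounded vowel → -odo → *pefiuoboodo*.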